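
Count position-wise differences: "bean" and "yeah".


Comparing character by character (same length = 4):
  Pos 0: 'b' vs 'y' !=
  Pos 1: 'e' vs 'e' =
  Pos 2: 'a' vs 'a' =
  Pos 3: 'n' vs 'h' !=
Hamming distance = 2


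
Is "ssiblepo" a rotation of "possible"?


Word: "possible", Candidate: "ssiblepo"
Method: check if candidate is substring of word+word
"possiblepossible" contains "ssiblepo"? Yes
Is rotation = Yes


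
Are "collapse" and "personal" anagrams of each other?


Word 1: "collapse" → sorted: acellops
Word 2: "personal" → sorted: aelnoprs
Same letters? acellops != aelnoprs
Anagram = No


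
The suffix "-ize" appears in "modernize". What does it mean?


Suffix: -ize
Example: modernize (modern + -ize)
Meaning = to make


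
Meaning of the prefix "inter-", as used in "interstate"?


Prefix: inter-
Example: interstate = inter- + state
Meaning = between


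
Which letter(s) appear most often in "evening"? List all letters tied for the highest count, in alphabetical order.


Word: "evening"
Letter counts:
  'e': 2
  'g': 1
  'i': 1
  'n': 2
  'v': 1
Maximum count = 2
Most frequent = 'e', 'n' (2 times each)


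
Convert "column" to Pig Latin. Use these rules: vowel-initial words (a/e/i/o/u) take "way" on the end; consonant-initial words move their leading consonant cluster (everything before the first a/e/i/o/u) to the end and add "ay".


Word: "column"
Starts with consonant(s) → move to end, add 'ay'
Consonant cluster: "c"
Pig Latin = "olumncay"


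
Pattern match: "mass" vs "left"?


Pattern of "mass": [0, 1, 2, 2]
Pattern of "left": [0, 1, 2, 3]
Patterns do not match
Same pattern = No


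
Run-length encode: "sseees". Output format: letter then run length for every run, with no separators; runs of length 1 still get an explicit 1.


String: "sseees"
Scanning for consecutive runs:
  's' x 2
  'e' x 3
  's' x 1
RLE = "s2e3s1"


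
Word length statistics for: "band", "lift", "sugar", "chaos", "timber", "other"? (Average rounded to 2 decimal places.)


Lengths: "band"=4, "lift"=4, "sugar"=5, "chaos"=5, "timber"=6, "other"=5
Sum = 29, Count = 6
Average = 29/6 = 4.83
= avg=4.83, min=4, max=6


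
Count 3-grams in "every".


Word: "every" (length 5)
Number of 3-grams = length - 3 + 1 = 5 - 3 + 1
= 3


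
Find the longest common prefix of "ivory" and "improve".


Word 1: "ivory"
Word 2: "improve"
Comparing from start:
  Pos 0: 'i' == 'i'
  Pos 1: 'v' != 'm' (stop)
LCP = "i" (length 1)


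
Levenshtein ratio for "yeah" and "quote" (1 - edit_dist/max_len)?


Word 1: "yeah" (length 4)
Word 2: "quote" (length 5)
One optimal edit sequence:
  1. insert 'q'  (+1)
  2. substitute 'y' -> 'u'  (+1)
  3. substitute 'e' -> 'o'  (+1)
  4. substitute 'a' -> 't'  (+1)
  5. substitute 'h' -> 'e'  (+1)
Edit distance = 5
Max length = max(4, 5) = 5
Similarity = 1 - 5/5
= 0.0000


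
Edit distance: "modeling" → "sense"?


Word 1: "modeling" (length 8)
Word 2: "sense" (length 5)
One optimal edit sequence (insert/delete/substitute each cost 1):
  1. delete 'm'  (+1)
  2. delete 'o'  (+1)
  3. substitute 'd' -> 's'  (+1)
  4. keep 'e'
  5. delete 'l'  (+1)
  6. substitute 'i' -> 'n'  (+1)
  7. substitute 'n' -> 's'  (+1)
  8. substitute 'g' -> 'e'  (+1)
Total edit operations: 7
Edit distance = 7


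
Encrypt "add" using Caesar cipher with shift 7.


Word: "add"
Shift: 7
Each letter → (letter + shift) mod 26:
  'a' (0) + 7 = 7 → 'h'
  'd' (3) + 7 = 10 → 'k'
  'd' (3) + 7 = 10 → 'k'
Result = "hkk"


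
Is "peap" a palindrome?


Word: "peap"
Reversed: "paep"
Forward == Backward? peap != paep
Palindrome = No


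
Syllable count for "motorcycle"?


Word: "motorcycle"
Syllable breakdown: mo / tor / cy / cle
Counting: 4 parts
= 4 syllables


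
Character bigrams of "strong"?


Word: "strong" (length 6)
Number of bigrams = 6 - 2 + 1 = 5
  Position 0: "st"
  Position 1: "tr"
  Position 2: "ro"
  Position 3: "on"
  Position 4: "ng"
Bigrams = "st", "tr", "ro", "on", "ng"


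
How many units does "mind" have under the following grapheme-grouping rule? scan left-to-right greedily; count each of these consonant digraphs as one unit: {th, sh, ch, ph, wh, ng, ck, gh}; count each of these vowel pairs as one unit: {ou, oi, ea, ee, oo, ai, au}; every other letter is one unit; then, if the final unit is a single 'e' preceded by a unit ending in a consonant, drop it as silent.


Word: "mind" (4 letters)
Left-to-right scan:
  (1) 'm' (letter)
  (2) 'i' (letter)
  (3) 'n' (letter)
  (4) 'd' (letter)
Units from scan: 4
Sound units = 4 units


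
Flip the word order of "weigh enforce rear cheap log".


Original: "weigh enforce rear cheap log"
Words (1..n): weigh | enforce | rear | cheap | log
Reversed (n..1): log | cheap | rear | enforce | weigh
Result = "log cheap rear enforce weigh"


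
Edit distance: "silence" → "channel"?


Word 1: "silence" (length 7)
Word 2: "channel" (length 7)
One optimal edit sequence (insert/delete/substitute each cost 1):
  1. substitute 's' -> 'c'  (+1)
  2. substitute 'i' -> 'h'  (+1)
  3. substitute 'l' -> 'a'  (+1)
  4. substitute 'e' -> 'n'  (+1)
  5. keep 'n'
  6. substitute 'c' -> 'e'  (+1)
  7. substitute 'e' -> 'l'  (+1)
Total edit operations: 6
Edit distance = 6


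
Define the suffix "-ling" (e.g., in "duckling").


Suffix: -ling
Example: duckling = duck + -ling
Meaning = small / young


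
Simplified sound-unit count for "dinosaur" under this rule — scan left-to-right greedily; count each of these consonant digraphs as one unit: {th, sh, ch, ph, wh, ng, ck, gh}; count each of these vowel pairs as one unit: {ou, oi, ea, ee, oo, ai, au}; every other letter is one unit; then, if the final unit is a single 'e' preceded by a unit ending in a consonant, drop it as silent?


Word: "dinosaur" (8 letters)
Left-to-right scan:
  [1] 'd' (letter)
  [2] 'i' (letter)
  [3] 'n' (letter)
  [4] 'o' (letter)
  [5] 's' (letter)
  [6] 'au' (vowel-pair)
  [7] 'r' (letter)
Units from scan: 7
Sound units = 7 units


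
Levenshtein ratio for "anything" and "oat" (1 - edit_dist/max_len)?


Word 1: "anything" (length 8)
Word 2: "oat" (length 3)
One optimal edit sequence:
  1. delete 'a'  (+1)
  2. substitute 'n' -> 'o'  (+1)
  3. substitute 'y' -> 'a'  (+1)
  4. keep 't'
  5. delete 'h'  (+1)
  6. delete 'i'  (+1)
  7. delete 'n'  (+1)
  8. delete 'g'  (+1)
Edit distance = 7
Max length = max(8, 3) = 8
Similarity = 1 - 7/8
= 0.1250


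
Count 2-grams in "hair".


Word: "hair" (length 4)
Number of 2-grams = length - 2 + 1 = 4 - 2 + 1
= 3


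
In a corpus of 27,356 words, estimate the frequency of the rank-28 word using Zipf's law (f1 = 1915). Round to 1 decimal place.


Zipf's law: f(r) = f(1) / r
f(1) = 1915
f(28) = 1915 / 28
= 68.4 occurrences


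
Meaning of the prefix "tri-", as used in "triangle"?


Prefix: tri-
Example: triangle (tri- + angle)
Meaning = three


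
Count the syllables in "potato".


Word: "potato"
Syllable breakdown: po-ta-to
Counting: 3 parts
= 3 syllables


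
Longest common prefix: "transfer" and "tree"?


Word 1: "transfer"
Word 2: "tree"
Comparing from start:
  Pos 0: 't' == 't'
  Pos 1: 'r' == 'r'
  Pos 2: 'a' != 'e' (stop)
LCP = "tr" (length 2)


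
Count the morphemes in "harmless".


Word: "harmless"
Morphemes: harm + -less
Each morpheme carries meaning
= 2 morphemes


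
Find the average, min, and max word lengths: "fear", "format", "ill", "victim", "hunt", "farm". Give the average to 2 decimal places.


Lengths: "fear"=4, "format"=6, "ill"=3, "victim"=6, "hunt"=4, "farm"=4
Sum = 27, Count = 6
Average = 27/6 = 4.50
= avg=4.50, min=3, max=6


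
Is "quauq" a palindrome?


Word: "quauq"
Reversed: "quauq"
Forward == Backward? quauq == quauq
Palindrome = Yes


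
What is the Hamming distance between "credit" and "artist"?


Comparing character by character (same length = 6):
  Pos 0: 'c' vs 'a' !=
  Pos 1: 'r' vs 'r' =
  Pos 2: 'e' vs 't' !=
  Pos 3: 'd' vs 'i' !=
  Pos 4: 'i' vs 's' !=
  Pos 5: 't' vs 't' =
Hamming distance = 4


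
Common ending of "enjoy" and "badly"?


Word 1: "enjoy"
Word 2: "badly"
Comparing from end:
  Pos -1: 'y' == 'y'
  Pos -2: 'o' != 'l' (stop)
LCS = "y" (length 1)


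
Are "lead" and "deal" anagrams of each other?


Word 1: "lead" → sorted: adel
Word 2: "deal" → sorted: adel
Same letters? adel == adel
Anagram = Yes


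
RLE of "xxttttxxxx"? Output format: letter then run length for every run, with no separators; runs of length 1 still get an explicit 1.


String: "xxttttxxxx"
Scanning for consecutive runs:
  'x' x 2
  't' x 4
  'x' x 4
RLE = "x2t4x4"


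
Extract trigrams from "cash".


Word: "cash" (length 4)
Number of trigrams = 4 - 3 + 1 = 2
  Position 0: "cas"
  Position 1: "ash"
Trigrams = "cas", "ash"


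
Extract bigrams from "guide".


Word: "guide" (length 5)
Number of bigrams = 5 - 2 + 1 = 4
  Position 0: "gu"
  Position 1: "ui"
  Position 2: "id"
  Position 3: "de"
Bigrams = "gu", "ui", "id", "de"


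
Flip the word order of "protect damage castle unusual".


Original: "protect damage castle unusual"
Words (1..n): protect | damage | castle | unusual
Reversed (n..1): unusual | castle | damage | protect
Result = "unusual castle damage protect"


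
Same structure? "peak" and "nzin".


Pattern of "peak": [0, 1, 2, 3]
Pattern of "nzin": [0, 1, 2, 0]
Patterns do not match
Same pattern = No


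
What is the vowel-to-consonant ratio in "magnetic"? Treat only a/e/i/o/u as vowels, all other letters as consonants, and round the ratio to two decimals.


Word: "magnetic"
Vowels (a,e,i,o,u): 3
Consonants: 5
Ratio = 3/5
= 0.60


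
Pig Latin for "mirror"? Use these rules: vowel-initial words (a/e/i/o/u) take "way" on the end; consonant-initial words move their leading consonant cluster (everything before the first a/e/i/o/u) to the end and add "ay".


Word: "mirror"
Starts with consonant(s) → move to end, add 'ay'
Consonant cluster: "m"
Pig Latin = "irrormay"


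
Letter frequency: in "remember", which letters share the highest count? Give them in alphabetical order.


Word: "remember"
Letter counts:
  'b': 1
  'e': 3
  'm': 2
  'r': 2
Maximum count = 3
Most frequent = 'e' (3 times each)


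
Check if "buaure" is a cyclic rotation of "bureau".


Word: "bureau", Candidate: "buaure"
Method: check if candidate is substring of word+word
"bureaubureau" contains "buaure"? No
Is rotation = No


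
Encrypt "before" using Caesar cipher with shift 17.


Word: "before"
Shift: 17
Each letter → (letter + shift) mod 26:
  'b' (1) + 17 = 18 → 's'
  'e' (4) + 17 = 21 → 'v'
  'f' (5) + 17 = 22 → 'w'
  'o' (14) + 17 = 5 → 'f'
  'r' (17) + 17 = 8 → 'i'
  'e' (4) + 17 = 21 → 'v'
Result = "svwfiv"


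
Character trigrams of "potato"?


Word: "potato" (length 6)
Number of trigrams = 6 - 3 + 1 = 4
  Position 0: "pot"
  Position 1: "ota"
  Position 2: "tat"
  Position 3: "ato"
Trigrams = "pot", "ota", "tat", "ato"


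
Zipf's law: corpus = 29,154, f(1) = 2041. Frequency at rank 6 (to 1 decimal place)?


Zipf's law: f(r) = f(1) / r
f(1) = 2041
f(6) = 2041 / 6
= 340.2 occurrences


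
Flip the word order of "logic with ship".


Original: "logic with ship"
Words (1..n): logic | with | ship
Reversed (n..1): ship | with | logic
Result = "ship with logic"


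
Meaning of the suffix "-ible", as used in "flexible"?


Suffix: -ible
As in: flexible -> flex + -ible
Meaning = capable of


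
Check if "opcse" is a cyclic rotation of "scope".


Word: "scope", Candidate: "opcse"
Method: check if candidate is substring of word+word
"scopescope" contains "opcse"? No
Is rotation = No


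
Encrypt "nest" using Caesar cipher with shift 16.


Word: "nest"
Shift: 16
Each letter → (letter + shift) mod 26:
  'n' (13) + 16 = 3 → 'd'
  'e' (4) + 16 = 20 → 'u'
  's' (18) + 16 = 8 → 'i'
  't' (19) + 16 = 9 → 'j'
Result = "duij"


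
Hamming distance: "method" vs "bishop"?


Comparing character by character (same length = 6):
  Pos 0: 'm' vs 'b' !=
  Pos 1: 'e' vs 'i' !=
  Pos 2: 't' vs 's' !=
  Pos 3: 'h' vs 'h' =
  Pos 4: 'o' vs 'o' =
  Pos 5: 'd' vs 'p' !=
Hamming distance = 4


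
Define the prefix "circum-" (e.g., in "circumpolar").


Prefix: circum-
Example: circumpolar (circum- + polar)
Meaning = around


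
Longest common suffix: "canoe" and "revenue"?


Word 1: "canoe"
Word 2: "revenue"
Comparing from end:
  Pos -1: 'e' == 'e'
  Pos -2: 'o' != 'u' (stop)
LCS = "e" (length 1)


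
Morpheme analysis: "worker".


Word: "worker"
Morphemes: work | -er
Each morpheme carries meaning
= 2 morphemes


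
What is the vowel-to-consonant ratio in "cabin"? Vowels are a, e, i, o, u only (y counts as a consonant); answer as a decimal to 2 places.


Word: "cabin"
Vowels (a,e,i,o,u): 2
Consonants: 3
Ratio = 2/3
= 0.67


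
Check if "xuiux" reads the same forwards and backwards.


Word: "xuiux"
Reversed: "xuiux"
Forward == Backward? xuiux == xuiux
Palindrome = Yes


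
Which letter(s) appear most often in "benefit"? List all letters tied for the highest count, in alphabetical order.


Word: "benefit"
Letter counts:
  'b': 1
  'e': 2
  'f': 1
  'i': 1
  'n': 1
  't': 1
Maximum count = 2
Most frequent = 'e' (2 times each)


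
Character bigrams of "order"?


Word: "order" (length 5)
Number of bigrams = 5 - 2 + 1 = 4
  Position 0: "or"
  Position 1: "rd"
  Position 2: "de"
  Position 3: "er"
Bigrams = "or", "rd", "de", "er"


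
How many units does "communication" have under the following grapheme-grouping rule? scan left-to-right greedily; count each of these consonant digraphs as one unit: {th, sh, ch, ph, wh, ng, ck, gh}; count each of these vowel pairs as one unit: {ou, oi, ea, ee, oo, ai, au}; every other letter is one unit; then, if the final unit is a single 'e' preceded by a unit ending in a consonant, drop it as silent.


Word: "communication" (13 letters)
Left-to-right scan:
  (1) 'c' (letter)
  (2) 'o' (letter)
  (3) 'm' (letter)
  (4) 'm' (letter)
  (5) 'u' (letter)
  (6) 'n' (letter)
  (7) 'i' (letter)
  (8) 'c' (letter)
  (9) 'a' (letter)
  (10) 't' (letter)
  (11) 'i' (letter)
  (12) 'o' (letter)
  (13) 'n' (letter)
Units from scan: 13
Sound units = 13 units


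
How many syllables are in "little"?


Word: "little"
Syllable breakdown: lit-tle
Counting: 2 parts
= 2 syllables


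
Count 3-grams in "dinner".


Word: "dinner" (length 6)
Number of 3-grams = length - 3 + 1 = 6 - 3 + 1
= 4


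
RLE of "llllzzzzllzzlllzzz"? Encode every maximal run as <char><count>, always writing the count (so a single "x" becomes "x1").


String: "llllzzzzllzzlllzzz"
Scanning for consecutive runs:
  'l' x 4
  'z' x 4
  'l' x 2
  'z' x 2
  'l' x 3
  'z' x 3
RLE = "l4z4l2z2l3z3"


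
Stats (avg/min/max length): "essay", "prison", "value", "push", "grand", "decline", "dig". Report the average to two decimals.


Lengths: "essay"=5, "prison"=6, "value"=5, "push"=4, "grand"=5, "decline"=7, "dig"=3
Sum = 35, Count = 7
Average = 35/7 = 5.00
= avg=5.00, min=3, max=7


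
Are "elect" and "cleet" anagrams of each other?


Word 1: "elect" → sorted: ceelt
Word 2: "cleet" → sorted: ceelt
Same letters? ceelt == ceelt
Anagram = Yes


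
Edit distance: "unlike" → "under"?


Word 1: "unlike" (length 6)
Word 2: "under" (length 5)
One optimal edit sequence (insert/delete/substitute each cost 1):
  1. keep 'u'
  2. keep 'n'
  3. delete 'l'  (+1)
  4. substitute 'i' -> 'd'  (+1)
  5. substitute 'k' -> 'e'  (+1)
  6. substitute 'e' -> 'r'  (+1)
Total edit operations: 4
Edit distance = 4


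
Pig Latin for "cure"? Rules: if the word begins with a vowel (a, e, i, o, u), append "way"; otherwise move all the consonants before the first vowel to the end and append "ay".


Word: "cure"
Starts with consonant(s) → move to end, add 'ay'
Consonant cluster: "c"
Pig Latin = "urecay"


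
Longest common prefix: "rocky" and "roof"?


Word 1: "rocky"
Word 2: "roof"
Comparing from start:
  Pos 0: 'r' == 'r'
  Pos 1: 'o' == 'o'
  Pos 2: 'c' != 'o' (stop)
LCP = "ro" (length 2)


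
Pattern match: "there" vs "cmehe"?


Pattern of "there": [0, 1, 2, 3, 2]
Pattern of "cmehe": [0, 1, 2, 3, 2]
Patterns match
Same pattern = Yes


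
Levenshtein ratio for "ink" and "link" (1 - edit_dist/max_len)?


Word 1: "ink" (length 3)
Word 2: "link" (length 4)
One optimal edit sequence:
  1. insert 'l'  (+1)
  2. keep 'i'
  3. keep 'n'
  4. keep 'k'
Edit distance = 1
Max length = max(3, 4) = 4
Similarity = 1 - 1/4
= 0.7500


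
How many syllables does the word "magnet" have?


Word: "magnet"
Syllable breakdown: mag / net
Counting: 2 parts
= 2 syllables


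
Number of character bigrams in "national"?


Word: "national" (length 8)
Number of 2-grams = length - 2 + 1 = 8 - 2 + 1
= 7


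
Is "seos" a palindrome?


Word: "seos"
Reversed: "soes"
Forward == Backward? seos != soes
Palindrome = No


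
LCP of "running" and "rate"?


Word 1: "running"
Word 2: "rate"
Comparing from start:
  Pos 0: 'r' == 'r'
  Pos 1: 'u' != 'a' (stop)
LCP = "r" (length 1)


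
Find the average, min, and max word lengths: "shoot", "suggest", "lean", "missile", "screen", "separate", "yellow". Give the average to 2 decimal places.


Lengths: "shoot"=5, "suggest"=7, "lean"=4, "missile"=7, "screen"=6, "separate"=8, "yellow"=6
Sum = 43, Count = 7
Average = 43/7 = 6.14
= avg=6.14, min=4, max=8


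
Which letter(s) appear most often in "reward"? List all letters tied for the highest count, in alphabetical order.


Word: "reward"
Letter counts:
  'a': 1
  'd': 1
  'e': 1
  'r': 2
  'w': 1
Maximum count = 2
Most frequent = 'r' (2 times each)


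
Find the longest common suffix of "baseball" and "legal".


Word 1: "baseball"
Word 2: "legal"
Comparing from end:
  Pos -1: 'l' == 'l'
  Pos -2: 'l' != 'a' (stop)
LCS = "l" (length 1)


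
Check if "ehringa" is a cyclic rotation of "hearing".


Word: "hearing", Candidate: "ehringa"
Method: check if candidate is substring of word+word
"hearinghearing" contains "ehringa"? No
Is rotation = No


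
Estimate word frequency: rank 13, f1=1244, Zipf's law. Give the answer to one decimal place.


Zipf's law: f(r) = f(1) / r
f(1) = 1244
f(13) = 1244 / 13
= 95.7 occurrences


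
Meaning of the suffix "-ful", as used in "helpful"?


Suffix: -ful
Example: helpful (help + -ful)
Meaning = full of


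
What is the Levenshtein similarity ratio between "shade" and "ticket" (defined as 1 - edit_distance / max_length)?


Word 1: "shade" (length 5)
Word 2: "ticket" (length 6)
One optimal edit sequence:
  1. substitute 's' -> 't'  (+1)
  2. substitute 'h' -> 'i'  (+1)
  3. substitute 'a' -> 'c'  (+1)
  4. substitute 'd' -> 'k'  (+1)
  5. keep 'e'
  6. insert 't'  (+1)
Edit distance = 5
Max length = max(5, 6) = 6
Similarity = 1 - 5/6
= 0.1667


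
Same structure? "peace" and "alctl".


Pattern of "peace": [0, 1, 2, 3, 1]
Pattern of "alctl": [0, 1, 2, 3, 1]
Patterns match
Same pattern = Yes


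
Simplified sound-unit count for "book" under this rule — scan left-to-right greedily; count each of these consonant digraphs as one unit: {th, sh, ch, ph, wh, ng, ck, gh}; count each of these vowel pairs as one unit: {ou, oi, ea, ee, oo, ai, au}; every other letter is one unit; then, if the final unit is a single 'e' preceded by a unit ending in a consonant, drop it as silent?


Word: "book" (4 letters)
Left-to-right scan:
  [1] 'b' (letter)
  [2] 'oo' (vowel-pair)
  [3] 'k' (letter)
Units from scan: 3
Sound units = 3 units


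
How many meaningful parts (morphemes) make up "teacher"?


Word: "teacher"
Morphemes: teach + -er
Each morpheme carries meaning
= 2 morphemes


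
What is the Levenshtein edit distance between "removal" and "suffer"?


Word 1: "removal" (length 7)
Word 2: "suffer" (length 6)
One optimal edit sequence (insert/delete/substitute each cost 1):
  1. delete 'r'  (+1)
  2. substitute 'e' -> 's'  (+1)
  3. substitute 'm' -> 'u'  (+1)
  4. substitute 'o' -> 'f'  (+1)
  5. substitute 'v' -> 'f'  (+1)
  6. substitute 'a' -> 'e'  (+1)
  7. substitute 'l' -> 'r'  (+1)
Total edit operations: 7
Edit distance = 7


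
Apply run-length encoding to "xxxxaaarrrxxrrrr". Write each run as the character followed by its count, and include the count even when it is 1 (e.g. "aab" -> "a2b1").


String: "xxxxaaarrrxxrrrr"
Scanning for consecutive runs:
  'x' x 4
  'a' x 3
  'r' x 3
  'x' x 2
  'r' x 4
RLE = "x4a3r3x2r4"


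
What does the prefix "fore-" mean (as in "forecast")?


Prefix: fore-
As in: forecast -> fore- + cast
Meaning = before


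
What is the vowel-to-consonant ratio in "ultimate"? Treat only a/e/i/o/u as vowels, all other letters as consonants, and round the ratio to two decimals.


Word: "ultimate"
Vowels (a,e,i,o,u): 4
Consonants: 4
Ratio = 4/4
= 1.00


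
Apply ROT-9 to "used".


Word: "used"
Shift: 9
Each letter → (letter + shift) mod 26:
  'u' (20) + 9 = 3 → 'd'
  's' (18) + 9 = 1 → 'b'
  'e' (4) + 9 = 13 → 'n'
  'd' (3) + 9 = 12 → 'm'
Result = "dbnm"


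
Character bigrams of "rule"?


Word: "rule" (length 4)
Number of bigrams = 4 - 2 + 1 = 3
  Position 0: "ru"
  Position 1: "ul"
  Position 2: "le"
Bigrams = "ru", "ul", "le"


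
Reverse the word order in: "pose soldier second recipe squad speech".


Original: "pose soldier second recipe squad speech"
Words (1..n): pose | soldier | second | recipe | squad | speech
Reversed (n..1): speech | squad | recipe | second | soldier | pose
Result = "speech squad recipe second soldier pose"


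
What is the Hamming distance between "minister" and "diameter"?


Comparing character by character (same length = 8):
  Pos 0: 'm' vs 'd' !=
  Pos 1: 'i' vs 'i' =
  Pos 2: 'n' vs 'a' !=
  Pos 3: 'i' vs 'm' !=
  Pos 4: 's' vs 'e' !=
  Pos 5: 't' vs 't' =
  Pos 6: 'e' vs 'e' =
  Pos 7: 'r' vs 'r' =
Hamming distance = 4


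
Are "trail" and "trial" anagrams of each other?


Word 1: "trail" → sorted: ailrt
Word 2: "trial" → sorted: ailrt
Same letters? ailrt == ailrt
Anagram = Yes


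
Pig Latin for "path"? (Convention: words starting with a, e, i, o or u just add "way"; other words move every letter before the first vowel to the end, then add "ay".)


Word: "path"
Starts with consonant(s) → move to end, add 'ay'
Consonant cluster: "p"
Pig Latin = "athpay"


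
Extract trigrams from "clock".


Word: "clock" (length 5)
Number of trigrams = 5 - 3 + 1 = 3
  Position 0: "clo"
  Position 1: "loc"
  Position 2: "ock"
Trigrams = "clo", "loc", "ock"


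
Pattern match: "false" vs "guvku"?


Pattern of "false": [0, 1, 2, 3, 4]
Pattern of "guvku": [0, 1, 2, 3, 1]
Patterns do not match
Same pattern = No


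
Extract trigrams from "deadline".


Word: "deadline" (length 8)
Number of trigrams = 8 - 3 + 1 = 6
  Position 0: "dea"
  Position 1: "ead"
  Position 2: "adl"
  Position 3: "dli"
  Position 4: "lin"
  Position 5: "ine"
Trigrams = "dea", "ead", "adl", "dli", "lin", "ine"


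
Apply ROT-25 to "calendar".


Word: "calendar"
Shift: 25
Each letter → (letter + shift) mod 26:
  'c' (2) + 25 = 1 → 'b'
  'a' (0) + 25 = 25 → 'z'
  'l' (11) + 25 = 10 → 'k'
  'e' (4) + 25 = 3 → 'd'
  'n' (13) + 25 = 12 → 'm'
  'd' (3) + 25 = 2 → 'c'
  'a' (0) + 25 = 25 → 'z'
  'r' (17) + 25 = 16 → 'q'
Result = "bzkdmczq"


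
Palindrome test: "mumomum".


Word: "mumomum"
Reversed: "mumomum"
Forward == Backward? mumomum == mumomum
Palindrome = Yes


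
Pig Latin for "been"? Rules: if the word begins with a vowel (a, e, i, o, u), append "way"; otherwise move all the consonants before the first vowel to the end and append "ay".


Word: "been"
Starts with consonant(s) → move to end, add 'ay'
Consonant cluster: "b"
Pig Latin = "eenbay"


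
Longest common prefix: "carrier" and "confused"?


Word 1: "carrier"
Word 2: "confused"
Comparing from start:
  Pos 0: 'c' == 'c'
  Pos 1: 'a' != 'o' (stop)
LCP = "c" (length 1)


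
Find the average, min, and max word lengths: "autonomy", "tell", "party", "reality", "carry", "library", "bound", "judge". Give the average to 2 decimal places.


Lengths: "autonomy"=8, "tell"=4, "party"=5, "reality"=7, "carry"=5, "library"=7, "bound"=5, "judge"=5
Sum = 46, Count = 8
Average = 46/8 = 5.75
= avg=5.75, min=4, max=8


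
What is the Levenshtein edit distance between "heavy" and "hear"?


Word 1: "heavy" (length 5)
Word 2: "hear" (length 4)
One optimal edit sequence (insert/delete/substitute each cost 1):
  1. keep 'h'
  2. keep 'e'
  3. keep 'a'
  4. delete 'v'  (+1)
  5. substitute 'y' -> 'r'  (+1)
Total edit operations: 2
Edit distance = 2


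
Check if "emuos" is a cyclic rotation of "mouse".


Word: "mouse", Candidate: "emuos"
Method: check if candidate is substring of word+word
"mousemouse" contains "emuos"? No
Is rotation = No


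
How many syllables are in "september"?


Word: "september"
Syllable breakdown: sep-tem-ber
Counting: 3 parts
= 3 syllables


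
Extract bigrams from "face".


Word: "face" (length 4)
Number of bigrams = 4 - 2 + 1 = 3
  Position 0: "fa"
  Position 1: "ac"
  Position 2: "ce"
Bigrams = "fa", "ac", "ce"


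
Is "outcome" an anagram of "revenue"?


Word 1: "revenue" → sorted: eeenruv
Word 2: "outcome" → sorted: cemootu
Same letters? eeenruv != cemootu
Anagram = No


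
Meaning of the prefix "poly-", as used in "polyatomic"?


Prefix: poly-
Example: polyatomic = poly- + atomic
Meaning = many


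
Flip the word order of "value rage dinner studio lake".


Original: "value rage dinner studio lake"
Words (1..n): value | rage | dinner | studio | lake
Reversed (n..1): lake | studio | dinner | rage | value
Result = "lake studio dinner rage value"


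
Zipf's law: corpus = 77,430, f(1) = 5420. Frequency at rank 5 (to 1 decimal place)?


Zipf's law: f(r) = f(1) / r
f(1) = 5420
f(5) = 5420 / 5
= 1084.0 occurrences


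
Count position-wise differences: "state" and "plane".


Comparing character by character (same length = 5):
  Pos 0: 's' vs 'p' !=
  Pos 1: 't' vs 'l' !=
  Pos 2: 'a' vs 'a' =
  Pos 3: 't' vs 'n' !=
  Pos 4: 'e' vs 'e' =
Hamming distance = 3


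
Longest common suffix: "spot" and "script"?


Word 1: "spot"
Word 2: "script"
Comparing from end:
  Pos -1: 't' == 't'
  Pos -2: 'o' != 'p' (stop)
LCS = "t" (length 1)


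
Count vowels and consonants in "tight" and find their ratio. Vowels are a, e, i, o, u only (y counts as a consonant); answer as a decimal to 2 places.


Word: "tight"
Vowels (a,e,i,o,u): 1
Consonants: 4
Ratio = 1/4
= 0.25


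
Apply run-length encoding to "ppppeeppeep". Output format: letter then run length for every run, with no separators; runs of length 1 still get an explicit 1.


String: "ppppeeppeep"
Scanning for consecutive runs:
  'p' x 4
  'e' x 2
  'p' x 2
  'e' x 2
  'p' x 1
RLE = "p4e2p2e2p1"


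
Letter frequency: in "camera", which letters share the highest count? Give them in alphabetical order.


Word: "camera"
Letter counts:
  'a': 2
  'c': 1
  'e': 1
  'm': 1
  'r': 1
Maximum count = 2
Most frequent = 'a' (2 times each)


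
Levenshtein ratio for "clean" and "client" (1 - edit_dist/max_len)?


Word 1: "clean" (length 5)
Word 2: "client" (length 6)
One optimal edit sequence:
  1. keep 'c'
  2. keep 'l'
  3. insert 'i'  (+1)
  4. keep 'e'
  5. substitute 'a' -> 'n'  (+1)
  6. substitute 'n' -> 't'  (+1)
Edit distance = 3
Max length = max(5, 6) = 6
Similarity = 1 - 3/6
= 0.5000


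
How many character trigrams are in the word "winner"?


Word: "winner" (length 6)
Number of 3-grams = length - 3 + 1 = 6 - 3 + 1
= 4


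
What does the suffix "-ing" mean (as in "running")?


Suffix: -ing
Example: running = run + -ing, with a spelling change
Meaning = present participle


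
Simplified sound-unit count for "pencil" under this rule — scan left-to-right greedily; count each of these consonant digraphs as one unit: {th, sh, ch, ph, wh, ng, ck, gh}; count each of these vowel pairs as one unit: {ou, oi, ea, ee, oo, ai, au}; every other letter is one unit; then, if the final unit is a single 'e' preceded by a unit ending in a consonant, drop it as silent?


Word: "pencil" (6 letters)
Left-to-right scan:
  1. 'p' (letter)
  2. 'e' (letter)
  3. 'n' (letter)
  4. 'c' (letter)
  5. 'i' (letter)
  6. 'l' (letter)
Units from scan: 6
Sound units = 6 units


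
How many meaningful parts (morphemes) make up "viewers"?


Word: "viewers"
Morphemes: view / -er / -s
Each morpheme carries meaning
= 3 morphemes


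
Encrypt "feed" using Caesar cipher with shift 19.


Word: "feed"
Shift: 19
Each letter → (letter + shift) mod 26:
  'f' (5) + 19 = 24 → 'y'
  'e' (4) + 19 = 23 → 'x'
  'e' (4) + 19 = 23 → 'x'
  'd' (3) + 19 = 22 → 'w'
Result = "yxxw"


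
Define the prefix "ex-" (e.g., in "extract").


Prefix: ex-
As in: extract -> ex- + tract
Meaning = out / former


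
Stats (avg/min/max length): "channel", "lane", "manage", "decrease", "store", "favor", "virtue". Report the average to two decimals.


Lengths: "channel"=7, "lane"=4, "manage"=6, "decrease"=8, "store"=5, "favor"=5, "virtue"=6
Sum = 41, Count = 7
Average = 41/7 = 5.86
= avg=5.86, min=4, max=8


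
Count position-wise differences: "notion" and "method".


Comparing character by character (same length = 6):
  Pos 0: 'n' vs 'm' !=
  Pos 1: 'o' vs 'e' !=
  Pos 2: 't' vs 't' =
  Pos 3: 'i' vs 'h' !=
  Pos 4: 'o' vs 'o' =
  Pos 5: 'n' vs 'd' !=
Hamming distance = 4


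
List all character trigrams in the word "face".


Word: "face" (length 4)
Number of trigrams = 4 - 3 + 1 = 2
  Position 0: "fac"
  Position 1: "ace"
Trigrams = "fac", "ace"


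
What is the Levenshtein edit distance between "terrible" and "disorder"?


Word 1: "terrible" (length 8)
Word 2: "disorder" (length 8)
One optimal edit sequence (insert/delete/substitute each cost 1):
  1. substitute 't' -> 'd'  (+1)
  2. substitute 'e' -> 'i'  (+1)
  3. substitute 'r' -> 's'  (+1)
  4. substitute 'r' -> 'o'  (+1)
  5. substitute 'i' -> 'r'  (+1)
  6. substitute 'b' -> 'd'  (+1)
  7. substitute 'l' -> 'e'  (+1)
  8. substitute 'e' -> 'r'  (+1)
Total edit operations: 8
Edit distance = 8


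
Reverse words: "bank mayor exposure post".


Original: "bank mayor exposure post"
Words (1..n): bank | mayor | exposure | post
Reversed (n..1): post | exposure | mayor | bank
Result = "post exposure mayor bank"


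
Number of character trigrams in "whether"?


Word: "whether" (length 7)
Number of 3-grams = length - 3 + 1 = 7 - 3 + 1
= 5


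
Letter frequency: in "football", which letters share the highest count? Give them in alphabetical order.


Word: "football"
Letter counts:
  'a': 1
  'b': 1
  'f': 1
  'l': 2
  'o': 2
  't': 1
Maximum count = 2
Most frequent = 'l', 'o' (2 times each)


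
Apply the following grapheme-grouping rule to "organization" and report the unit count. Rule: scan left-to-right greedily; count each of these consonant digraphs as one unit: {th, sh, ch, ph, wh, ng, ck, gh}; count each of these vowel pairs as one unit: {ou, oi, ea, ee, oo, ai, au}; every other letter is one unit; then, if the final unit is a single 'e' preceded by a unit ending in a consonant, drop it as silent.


Word: "organization" (12 letters)
Left-to-right scan:
  1. 'o' (letter)
  2. 'r' (letter)
  3. 'g' (letter)
  4. 'a' (letter)
  5. 'n' (letter)
  6. 'i' (letter)
  7. 'z' (letter)
  8. 'a' (letter)
  9. 't' (letter)
  10. 'i' (letter)
  11. 'o' (letter)
  12. 'n' (letter)
Units from scan: 12
Sound units = 12 units


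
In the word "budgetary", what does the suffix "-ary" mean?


Suffix: -ary
Example: budgetary (budget + -ary)
Meaning = relating to


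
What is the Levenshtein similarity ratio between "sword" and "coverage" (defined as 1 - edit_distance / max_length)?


Word 1: "sword" (length 5)
Word 2: "coverage" (length 8)
One optimal edit sequence:
  1. insert 'c'  (+1)
  2. substitute 's' -> 'o'  (+1)
  3. substitute 'w' -> 'v'  (+1)
  4. substitute 'o' -> 'e'  (+1)
  5. keep 'r'
  6. insert 'a'  (+1)
  7. insert 'g'  (+1)
  8. substitute 'd' -> 'e'  (+1)
Edit distance = 7
Max length = max(5, 8) = 8
Similarity = 1 - 7/8
= 0.1250


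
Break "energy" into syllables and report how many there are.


Word: "energy"
Syllable breakdown: en / er / gy
Counting: 3 parts
= 3 syllables


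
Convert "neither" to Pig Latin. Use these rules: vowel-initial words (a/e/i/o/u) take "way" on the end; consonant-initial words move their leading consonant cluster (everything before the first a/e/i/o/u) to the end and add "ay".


Word: "neither"
Starts with consonant(s) → move to end, add 'ay'
Consonant cluster: "n"
Pig Latin = "eithernay"


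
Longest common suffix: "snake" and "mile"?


Word 1: "snake"
Word 2: "mile"
Comparing from end:
  Pos -1: 'e' == 'e'
  Pos -2: 'k' != 'l' (stop)
LCS = "e" (length 1)


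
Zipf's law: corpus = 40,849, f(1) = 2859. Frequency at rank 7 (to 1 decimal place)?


Zipf's law: f(r) = f(1) / r
f(1) = 2859
f(7) = 2859 / 7
= 408.4 occurrences


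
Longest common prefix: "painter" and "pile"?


Word 1: "painter"
Word 2: "pile"
Comparing from start:
  Pos 0: 'p' == 'p'
  Pos 1: 'a' != 'i' (stop)
LCP = "p" (length 1)


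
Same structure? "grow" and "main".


Pattern of "grow": [0, 1, 2, 3]
Pattern of "main": [0, 1, 2, 3]
Patterns match
Same pattern = Yes


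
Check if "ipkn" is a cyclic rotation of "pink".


Word: "pink", Candidate: "ipkn"
Method: check if candidate is substring of word+word
"pinkpink" contains "ipkn"? No
Is rotation = No


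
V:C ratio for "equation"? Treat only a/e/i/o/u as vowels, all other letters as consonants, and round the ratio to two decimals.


Word: "equation"
Vowels (a,e,i,o,u): 5
Consonants: 3
Ratio = 5/3
= 1.67


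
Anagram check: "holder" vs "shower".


Word 1: "holder" → sorted: dehlor
Word 2: "shower" → sorted: ehorsw
Same letters? dehlor != ehorsw
Anagram = No


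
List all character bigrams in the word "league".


Word: "league" (length 6)
Number of bigrams = 6 - 2 + 1 = 5
  Position 0: "le"
  Position 1: "ea"
  Position 2: "ag"
  Position 3: "gu"
  Position 4: "ue"
Bigrams = "le", "ea", "ag", "gu", "ue"


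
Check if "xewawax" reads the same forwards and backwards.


Word: "xewawax"
Reversed: "xawawex"
Forward == Backward? xewawax != xawawex
Palindrome = No


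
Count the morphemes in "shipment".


Word: "shipment"
Morphemes: ship / -ment
Each morpheme carries meaning
= 2 morphemes


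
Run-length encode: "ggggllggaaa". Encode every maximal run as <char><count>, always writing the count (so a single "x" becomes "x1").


String: "ggggllggaaa"
Scanning for consecutive runs:
  'g' x 4
  'l' x 2
  'g' x 2
  'a' x 3
RLE = "g4l2g2a3"


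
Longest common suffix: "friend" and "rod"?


Word 1: "friend"
Word 2: "rod"
Comparing from end:
  Pos -1: 'd' == 'd'
  Pos -2: 'n' != 'o' (stop)
LCS = "d" (length 1)


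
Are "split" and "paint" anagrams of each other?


Word 1: "split" → sorted: ilpst
Word 2: "paint" → sorted: ainpt
Same letters? ilpst != ainpt
Anagram = No


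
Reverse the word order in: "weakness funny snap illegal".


Original: "weakness funny snap illegal"
Words (1..n): weakness | funny | snap | illegal
Reversed (n..1): illegal | snap | funny | weakness
Result = "illegal snap funny weakness"


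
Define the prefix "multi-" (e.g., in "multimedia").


Prefix: multi-
Example: multimedia = multi- + media
Meaning = many


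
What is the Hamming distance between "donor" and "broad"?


Comparing character by character (same length = 5):
  Pos 0: 'd' vs 'b' !=
  Pos 1: 'o' vs 'r' !=
  Pos 2: 'n' vs 'o' !=
  Pos 3: 'o' vs 'a' !=
  Pos 4: 'r' vs 'd' !=
Hamming distance = 5


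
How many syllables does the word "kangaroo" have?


Word: "kangaroo"
Syllable breakdown: kan / ga / roo
Counting: 3 parts
= 3 syllables


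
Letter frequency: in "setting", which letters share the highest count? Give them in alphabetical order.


Word: "setting"
Letter counts:
  'e': 1
  'g': 1
  'i': 1
  'n': 1
  's': 1
  't': 2
Maximum count = 2
Most frequent = 't' (2 times each)


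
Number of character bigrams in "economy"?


Word: "economy" (length 7)
Number of 2-grams = length - 2 + 1 = 7 - 2 + 1
= 6


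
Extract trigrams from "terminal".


Word: "terminal" (length 8)
Number of trigrams = 8 - 3 + 1 = 6
  Position 0: "ter"
  Position 1: "erm"
  Position 2: "rmi"
  Position 3: "min"
  Position 4: "ina"
  Position 5: "nal"
Trigrams = "ter", "erm", "rmi", "min", "ina", "nal"


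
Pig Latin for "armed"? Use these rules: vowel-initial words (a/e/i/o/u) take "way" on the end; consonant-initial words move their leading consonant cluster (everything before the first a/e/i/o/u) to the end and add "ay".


Word: "armed"
Starts with vowel → add 'way'
Pig Latin = "armedway"


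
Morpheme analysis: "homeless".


Word: "homeless"
Morphemes: home + -less
Each morpheme carries meaning
= 2 morphemes


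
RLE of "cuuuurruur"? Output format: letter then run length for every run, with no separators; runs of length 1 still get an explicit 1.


String: "cuuuurruur"
Scanning for consecutive runs:
  'c' x 1
  'u' x 4
  'r' x 2
  'u' x 2
  'r' x 1
RLE = "c1u4r2u2r1"


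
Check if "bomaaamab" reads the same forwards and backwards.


Word: "bomaaamab"
Reversed: "bamaaamob"
Forward == Backward? bomaaamab != bamaaamob
Palindrome = No


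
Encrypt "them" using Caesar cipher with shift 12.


Word: "them"
Shift: 12
Each letter → (letter + shift) mod 26:
  't' (19) + 12 = 5 → 'f'
  'h' (7) + 12 = 19 → 't'
  'e' (4) + 12 = 16 → 'q'
  'm' (12) + 12 = 24 → 'y'
Result = "ftqy"


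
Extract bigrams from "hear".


Word: "hear" (length 4)
Number of bigrams = 4 - 2 + 1 = 3
  Position 0: "he"
  Position 1: "ea"
  Position 2: "ar"
Bigrams = "he", "ea", "ar"


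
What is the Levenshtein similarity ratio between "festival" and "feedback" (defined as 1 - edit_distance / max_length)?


Word 1: "festival" (length 8)
Word 2: "feedback" (length 8)
One optimal edit sequence:
  1. keep 'f'
  2. keep 'e'
  3. substitute 's' -> 'e'  (+1)
  4. substitute 't' -> 'd'  (+1)
  5. substitute 'i' -> 'b'  (+1)
  6. substitute 'v' -> 'a'  (+1)
  7. substitute 'a' -> 'c'  (+1)
  8. substitute 'l' -> 'k'  (+1)
Edit distance = 6
Max length = max(8, 8) = 8
Similarity = 1 - 6/8
= 0.2500


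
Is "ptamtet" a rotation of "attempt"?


Word: "attempt", Candidate: "ptamtet"
Method: check if candidate is substring of word+word
"attemptattempt" contains "ptamtet"? No
Is rotation = No


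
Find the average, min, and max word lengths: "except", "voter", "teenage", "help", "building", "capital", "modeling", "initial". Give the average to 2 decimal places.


Lengths: "except"=6, "voter"=5, "teenage"=7, "help"=4, "building"=8, "capital"=7, "modeling"=8, "initial"=7
Sum = 52, Count = 8
Average = 52/8 = 6.50
= avg=6.50, min=4, max=8


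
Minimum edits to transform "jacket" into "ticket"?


Word 1: "jacket" (length 6)
Word 2: "ticket" (length 6)
One optimal edit sequence (insert/delete/substitute each cost 1):
  1. substitute 'j' -> 't'  (+1)
  2. substitute 'a' -> 'i'  (+1)
  3. keep 'c'
  4. keep 'k'
  5. keep 'e'
  6. keep 't'
Total edit operations: 2
Edit distance = 2


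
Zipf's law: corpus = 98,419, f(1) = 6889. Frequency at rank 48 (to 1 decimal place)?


Zipf's law: f(r) = f(1) / r
f(1) = 6889
f(48) = 6889 / 48
= 143.5 occurrences


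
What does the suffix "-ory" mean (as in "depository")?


Suffix: -ory
As in: depository -> deposit + -ory
Meaning = relating to / place for


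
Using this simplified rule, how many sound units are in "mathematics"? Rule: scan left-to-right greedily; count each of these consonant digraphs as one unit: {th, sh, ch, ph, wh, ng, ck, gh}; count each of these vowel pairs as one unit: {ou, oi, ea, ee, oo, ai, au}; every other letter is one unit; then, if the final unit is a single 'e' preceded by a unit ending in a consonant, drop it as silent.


Word: "mathematics" (11 letters)
Left-to-right scan:
  [1] 'm' (letter)
  [2] 'a' (letter)
  [3] 'th' (digraph)
  [4] 'e' (letter)
  [5] 'm' (letter)
  [6] 'a' (letter)
  [7] 't' (letter)
  [8] 'i' (letter)
  [9] 'c' (letter)
  [10] 's' (letter)
Units from scan: 10
Sound units = 10 units
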